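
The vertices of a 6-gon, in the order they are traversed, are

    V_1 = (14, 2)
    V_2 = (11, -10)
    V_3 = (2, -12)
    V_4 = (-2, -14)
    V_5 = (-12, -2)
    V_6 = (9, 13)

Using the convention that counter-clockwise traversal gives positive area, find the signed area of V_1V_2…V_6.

-396

Apply the shoelace (surveyor's) formula: 2A = Σ (x_i·y_{i+1} − x_{i+1}·y_i), indices taken mod 6.
V_1→V_2: (14)(-10) − (11)(2) = -162
V_2→V_3: (11)(-12) − (2)(-10) = -112
V_3→V_4: (2)(-14) − (-2)(-12) = -52
V_4→V_5: (-2)(-2) − (-12)(-14) = -164
V_5→V_6: (-12)(13) − (9)(-2) = -138
V_6→V_1: (9)(2) − (14)(13) = -164
Σ = -792
Signed area = Σ/2 = -396 (negative ⇒ clockwise traversal).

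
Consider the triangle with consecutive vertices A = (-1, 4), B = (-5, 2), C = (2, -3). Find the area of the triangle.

17

Cross-terms: 18, 11, 5  ⇒  Σ = 34
Area = |Σ|/2 = 17.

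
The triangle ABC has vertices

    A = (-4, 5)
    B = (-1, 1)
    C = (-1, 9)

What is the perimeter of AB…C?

18

|AB| = √((3)² + (-4)²) = √25 = 5
|BC| = √((0)² + (8)²) = √64 = 8
|CA| = √((-3)² + (-4)²) = √25 = 5
Perimeter = 5 + 8 + 5 = 18.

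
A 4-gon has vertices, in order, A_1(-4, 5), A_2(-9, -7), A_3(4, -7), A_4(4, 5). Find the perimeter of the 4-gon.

46

|A_1A_2| = √((-5)² + (-12)²) = √169 = 13
|A_2A_3| = √((13)² + (0)²) = √169 = 13
|A_3A_4| = √((0)² + (12)²) = √144 = 12
|A_4A_1| = √((-8)² + (0)²) = √64 = 8
Perimeter = 13 + 13 + 12 + 8 = 46.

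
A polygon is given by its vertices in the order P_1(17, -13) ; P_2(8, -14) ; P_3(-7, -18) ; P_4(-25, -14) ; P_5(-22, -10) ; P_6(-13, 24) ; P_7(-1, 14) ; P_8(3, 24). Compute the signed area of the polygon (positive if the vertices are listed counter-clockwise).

-1057.5

Cross-terms: -134, -242, -352, -58, -658, -158, -66, -447  ⇒  Σ = -2115
Signed area = Σ/2 = -1057.5 (negative ⇒ clockwise traversal).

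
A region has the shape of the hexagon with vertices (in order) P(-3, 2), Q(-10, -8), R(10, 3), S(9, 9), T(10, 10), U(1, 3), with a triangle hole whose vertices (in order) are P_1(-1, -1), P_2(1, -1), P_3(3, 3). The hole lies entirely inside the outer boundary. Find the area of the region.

Outer boundary:
Apply the shoelace (surveyor's) formula: 2A = Σ (x_i·y_{i+1} − x_{i+1}·y_i), indices taken mod 6.
Cross-terms: 44, 50, 63, 0, 20, 11  ⇒  Σ = 188
Area = |Σ|/2 = 94.
Hole:
Σ = (2) + (6) + (0) = 8
Area = |Σ|/2 = 4.
Net area = 94 − 4 = 90.

90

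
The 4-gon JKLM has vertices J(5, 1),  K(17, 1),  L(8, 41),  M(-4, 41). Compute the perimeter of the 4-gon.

|JK| = √((12)² + (0)²) = √144 = 12
|KL| = √((-9)² + (40)²) = √1681 = 41
|LM| = √((-12)² + (0)²) = √144 = 12
|MJ| = √((9)² + (-40)²) = √1681 = 41
Perimeter = 12 + 41 + 12 + 41 = 106.

106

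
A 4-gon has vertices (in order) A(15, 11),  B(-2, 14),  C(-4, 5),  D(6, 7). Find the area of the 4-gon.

Apply Gauss's area formula: 2A = Σ (x_i·y_{i+1} − x_{i+1}·y_i), indices taken mod 4.
Σ = (232) + (46) + (-58) + (-39) = 181
Area = |Σ|/2 = 90.5.

90.5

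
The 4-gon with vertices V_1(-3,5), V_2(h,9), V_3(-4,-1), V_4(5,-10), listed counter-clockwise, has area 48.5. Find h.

The doubled signed area Σ (x_i y_{i+1} − x_{i+1} y_i) is linear in h.
With h=0 it equals 49; the coefficient of h is -6 (from the two edges through V_2).
So -6·h + 49 = 2·48.5 = 97 ⇒ h = -8.

-8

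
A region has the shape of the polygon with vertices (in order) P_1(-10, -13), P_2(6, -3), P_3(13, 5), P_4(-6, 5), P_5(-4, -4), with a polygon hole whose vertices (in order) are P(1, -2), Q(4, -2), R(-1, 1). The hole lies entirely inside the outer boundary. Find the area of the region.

Outer boundary:
Apply the surveyor's formula: 2A = Σ (x_i·y_{i+1} − x_{i+1}·y_i), indices taken mod 5.
Σ = (108) + (69) + (95) + (44) + (12) = 328
Area = |Σ|/2 = 164.
Hole:
Σ = (6) + (2) + (1) = 9
Area = |Σ|/2 = 4.5.
Net area = 164 − 4.5 = 159.5.

159.5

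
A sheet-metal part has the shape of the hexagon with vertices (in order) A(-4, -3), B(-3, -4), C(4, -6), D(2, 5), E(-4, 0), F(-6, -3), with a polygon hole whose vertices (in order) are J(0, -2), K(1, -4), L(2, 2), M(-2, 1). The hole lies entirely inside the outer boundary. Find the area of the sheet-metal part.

Outer boundary:
Apply the shoelace formula: 2A = Σ (x_i·y_{i+1} − x_{i+1}·y_i), indices taken mod 6.
Σ = (7) + (34) + (32) + (20) + (12) + (6) = 111
Area = |Σ|/2 = 55.5.
Hole:
Σ = (2) + (10) + (6) + (4) = 22
Area = |Σ|/2 = 11.
Net area = 55.5 − 11 = 44.5.

44.5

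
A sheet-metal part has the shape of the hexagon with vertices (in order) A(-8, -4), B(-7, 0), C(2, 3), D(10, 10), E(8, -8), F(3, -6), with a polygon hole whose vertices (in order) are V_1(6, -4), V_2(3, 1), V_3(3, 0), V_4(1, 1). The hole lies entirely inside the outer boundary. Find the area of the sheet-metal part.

147.5

Outer boundary:
Apply the shoelace (surveyor's) formula: 2A = Σ (x_i·y_{i+1} − x_{i+1}·y_i), indices taken mod 6.
Σ = (-28) + (-21) + (-10) + (-160) + (-24) + (-60) = -303
Area = |Σ|/2 = 151.5.
Hole:
Σ = (18) + (-3) + (3) + (-10) = 8
Area = |Σ|/2 = 4.
Net area = 151.5 − 4 = 147.5.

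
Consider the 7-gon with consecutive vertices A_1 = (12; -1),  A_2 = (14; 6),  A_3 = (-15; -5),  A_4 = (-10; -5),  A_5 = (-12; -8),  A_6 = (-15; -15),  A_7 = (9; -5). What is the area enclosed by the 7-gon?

Apply the shoelace formula: 2A = Σ (x_i·y_{i+1} − x_{i+1}·y_i), indices taken mod 7.
Cross-terms: 86, 20, 25, 20, 60, 210, 51  ⇒  Σ = 472
Area = |Σ|/2 = 236.

236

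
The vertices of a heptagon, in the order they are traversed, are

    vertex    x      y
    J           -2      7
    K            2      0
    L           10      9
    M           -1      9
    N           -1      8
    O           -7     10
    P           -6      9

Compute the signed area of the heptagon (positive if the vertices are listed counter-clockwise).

J→K: (-2)(0) − (2)(7) = -14
K→L: (2)(9) − (10)(0) = 18
L→M: (10)(9) − (-1)(9) = 99
M→N: (-1)(8) − (-1)(9) = 1
N→O: (-1)(10) − (-7)(8) = 46
O→P: (-7)(9) − (-6)(10) = -3
P→J: (-6)(7) − (-2)(9) = -24
Σ = 123
Signed area = Σ/2 = 61.5 (positive ⇒ counter-clockwise traversal).

61.5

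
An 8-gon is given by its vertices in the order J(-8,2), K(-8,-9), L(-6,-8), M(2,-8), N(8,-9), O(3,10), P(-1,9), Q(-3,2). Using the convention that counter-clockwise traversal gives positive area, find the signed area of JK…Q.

193.5

J→K: (-8)(-9) − (-8)(2) = 88
K→L: (-8)(-8) − (-6)(-9) = 10
L→M: (-6)(-8) − (2)(-8) = 64
M→N: (2)(-9) − (8)(-8) = 46
N→O: (8)(10) − (3)(-9) = 107
O→P: (3)(9) − (-1)(10) = 37
P→Q: (-1)(2) − (-3)(9) = 25
Q→J: (-3)(2) − (-8)(2) = 10
Σ = 387
Signed area = Σ/2 = 193.5 (positive ⇒ counter-clockwise traversal).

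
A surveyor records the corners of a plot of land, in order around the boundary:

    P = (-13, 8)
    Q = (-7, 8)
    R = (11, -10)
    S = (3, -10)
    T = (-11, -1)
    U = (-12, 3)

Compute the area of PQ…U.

Apply the shoelace formula: 2A = Σ (x_i·y_{i+1} − x_{i+1}·y_i), indices taken mod 6.
Cross-terms: -48, -18, -80, -113, -45, -57  ⇒  Σ = -361
Area = |Σ|/2 = 180.5.

180.5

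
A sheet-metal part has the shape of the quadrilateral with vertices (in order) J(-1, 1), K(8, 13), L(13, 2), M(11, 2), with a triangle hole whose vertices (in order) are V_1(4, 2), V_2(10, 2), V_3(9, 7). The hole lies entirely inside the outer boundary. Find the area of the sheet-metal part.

63.5

Outer boundary:
Apply the surveyor's formula: 2A = Σ (x_i·y_{i+1} − x_{i+1}·y_i), indices taken mod 4.
Σ = (-21) + (-153) + (4) + (13) = -157
Area = |Σ|/2 = 78.5.
Hole:
Apply the shoelace (surveyor's) formula: 2A = Σ (x_i·y_{i+1} − x_{i+1}·y_i), indices taken mod 3.
Σ = (-12) + (52) + (-10) = 30
Area = |Σ|/2 = 15.
Net area = 78.5 − 15 = 63.5.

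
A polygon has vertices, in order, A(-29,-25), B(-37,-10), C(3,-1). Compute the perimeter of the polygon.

|AB| = √((-8)² + (15)²) = √289 = 17
|BC| = √((40)² + (9)²) = √1681 = 41
|CA| = √((-32)² + (-24)²) = √1600 = 40
Perimeter = 17 + 41 + 40 = 98.

98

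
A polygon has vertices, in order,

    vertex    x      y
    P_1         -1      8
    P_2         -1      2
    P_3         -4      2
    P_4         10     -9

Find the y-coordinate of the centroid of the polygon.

-1/3

Apply the surveyor's formula. First the cross-terms c_i = x_i·y_{i+1} − x_{i+1}·y_i:
  6, 6, 16, 71  ⇒  2A = 99, A = 49.5.
Then Σ (y_i + y_{i+1})·c_i = -99, so ȳ = -99 / (6·49.5) = -1/3.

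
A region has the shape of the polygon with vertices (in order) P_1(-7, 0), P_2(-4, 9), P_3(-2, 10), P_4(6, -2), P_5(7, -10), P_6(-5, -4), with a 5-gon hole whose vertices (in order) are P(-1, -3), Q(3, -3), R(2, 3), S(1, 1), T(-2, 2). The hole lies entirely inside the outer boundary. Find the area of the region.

127.5

Outer boundary:
Apply the shoelace (surveyor's) formula: 2A = Σ (x_i·y_{i+1} − x_{i+1}·y_i), indices taken mod 6.
Σ = (-63) + (-22) + (-56) + (-46) + (-78) + (-28) = -293
Area = |Σ|/2 = 146.5.
Hole:
Apply the shoelace formula: 2A = Σ (x_i·y_{i+1} − x_{i+1}·y_i), indices taken mod 5.
P→Q: (-1)(-3) − (3)(-3) = 12
Q→R: (3)(3) − (2)(-3) = 15
R→S: (2)(1) − (1)(3) = -1
S→T: (1)(2) − (-2)(1) = 4
T→P: (-2)(-3) − (-1)(2) = 8
Σ = 38
Area = |Σ|/2 = 19.
Net area = 146.5 − 19 = 127.5.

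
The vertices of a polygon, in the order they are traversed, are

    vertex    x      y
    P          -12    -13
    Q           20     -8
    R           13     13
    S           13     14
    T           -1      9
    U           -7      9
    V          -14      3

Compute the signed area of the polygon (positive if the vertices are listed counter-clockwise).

Apply the shoelace formula: 2A = Σ (x_i·y_{i+1} − x_{i+1}·y_i), indices taken mod 7.
Cross-terms: 356, 364, 13, 131, 54, 105, 218  ⇒  Σ = 1241
Signed area = Σ/2 = 620.5 (positive ⇒ counter-clockwise traversal).

620.5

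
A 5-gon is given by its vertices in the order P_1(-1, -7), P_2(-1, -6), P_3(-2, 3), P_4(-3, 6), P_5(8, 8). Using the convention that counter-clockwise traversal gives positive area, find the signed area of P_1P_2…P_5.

-69.5

Cross-terms: -1, -15, -3, -72, -48  ⇒  Σ = -139
Signed area = Σ/2 = -69.5 (negative ⇒ clockwise traversal).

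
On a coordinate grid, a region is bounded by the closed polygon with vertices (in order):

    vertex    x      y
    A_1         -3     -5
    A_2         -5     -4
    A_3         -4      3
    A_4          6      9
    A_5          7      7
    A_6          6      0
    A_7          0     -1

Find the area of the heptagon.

Apply Gauss's area formula: 2A = Σ (x_i·y_{i+1} − x_{i+1}·y_i), indices taken mod 7.
Σ = (-13) + (-31) + (-54) + (-21) + (-42) + (-6) + (-3) = -170
Area = |Σ|/2 = 85.

85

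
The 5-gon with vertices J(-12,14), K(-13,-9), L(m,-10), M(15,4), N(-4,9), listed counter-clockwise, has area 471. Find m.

13

Write out the shoelace sum; only the two edges meeting at L involve m:
2·Area = [((-13)·(-10) − m·(-9)) + (m·4 − 15·(-10))] + 493
       = 13·m + 773 = 942
⇒ m = 13.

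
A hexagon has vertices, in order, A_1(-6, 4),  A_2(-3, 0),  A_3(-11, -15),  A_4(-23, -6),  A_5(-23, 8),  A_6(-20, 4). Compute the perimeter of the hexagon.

70

|A_1A_2| = √((3)² + (-4)²) = √25 = 5
|A_2A_3| = √((-8)² + (-15)²) = √289 = 17
|A_3A_4| = √((-12)² + (9)²) = √225 = 15
|A_4A_5| = √((0)² + (14)²) = √196 = 14
|A_5A_6| = √((3)² + (-4)²) = √25 = 5
|A_6A_1| = √((14)² + (0)²) = √196 = 14
Perimeter = 5 + 17 + 15 + 14 + 5 + 14 = 70.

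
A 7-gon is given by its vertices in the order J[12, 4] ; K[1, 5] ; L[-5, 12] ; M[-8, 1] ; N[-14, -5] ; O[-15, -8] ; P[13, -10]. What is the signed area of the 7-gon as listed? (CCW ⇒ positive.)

Σ = (56) + (37) + (91) + (54) + (37) + (254) + (172) = 701
Signed area = Σ/2 = 350.5 (positive ⇒ counter-clockwise traversal).

350.5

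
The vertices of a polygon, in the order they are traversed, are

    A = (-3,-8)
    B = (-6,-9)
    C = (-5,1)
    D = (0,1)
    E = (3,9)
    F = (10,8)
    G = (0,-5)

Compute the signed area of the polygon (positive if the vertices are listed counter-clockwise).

Apply Gauss's area formula: 2A = Σ (x_i·y_{i+1} − x_{i+1}·y_i), indices taken mod 7.
A→B: (-3)(-9) − (-6)(-8) = -21
B→C: (-6)(1) − (-5)(-9) = -51
C→D: (-5)(1) − (0)(1) = -5
D→E: (0)(9) − (3)(1) = -3
E→F: (3)(8) − (10)(9) = -66
F→G: (10)(-5) − (0)(8) = -50
G→A: (0)(-8) − (-3)(-5) = -15
Σ = -211
Signed area = Σ/2 = -105.5 (negative ⇒ clockwise traversal).

-105.5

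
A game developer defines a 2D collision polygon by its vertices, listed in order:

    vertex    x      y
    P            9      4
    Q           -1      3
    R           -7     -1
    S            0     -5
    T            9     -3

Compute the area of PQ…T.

98

Σ = (31) + (22) + (35) + (45) + (63) = 196
Area = |Σ|/2 = 98.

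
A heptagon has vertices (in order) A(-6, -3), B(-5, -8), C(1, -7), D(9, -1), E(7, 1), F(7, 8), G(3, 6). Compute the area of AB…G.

Apply Gauss's area formula: 2A = Σ (x_i·y_{i+1} − x_{i+1}·y_i), indices taken mod 7.
Cross-terms: 33, 43, 62, 16, 49, 18, 27  ⇒  Σ = 248
Area = |Σ|/2 = 124.

124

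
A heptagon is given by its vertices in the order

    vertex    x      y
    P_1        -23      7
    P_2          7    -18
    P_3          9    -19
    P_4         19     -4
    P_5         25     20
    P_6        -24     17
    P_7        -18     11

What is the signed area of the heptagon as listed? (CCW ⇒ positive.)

Apply the shoelace (surveyor's) formula: 2A = Σ (x_i·y_{i+1} − x_{i+1}·y_i), indices taken mod 7.
Cross-terms: 365, 29, 325, 480, 905, 42, 127  ⇒  Σ = 2273
Signed area = Σ/2 = 1136.5 (positive ⇒ counter-clockwise traversal).

1136.5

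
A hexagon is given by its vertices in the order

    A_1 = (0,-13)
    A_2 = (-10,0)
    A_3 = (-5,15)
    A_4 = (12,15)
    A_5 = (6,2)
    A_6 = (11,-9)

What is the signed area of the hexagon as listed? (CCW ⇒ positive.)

Apply the shoelace (surveyor's) formula: 2A = Σ (x_i·y_{i+1} − x_{i+1}·y_i), indices taken mod 6.
Σ = (-130) + (-150) + (-255) + (-66) + (-76) + (-143) = -820
Signed area = Σ/2 = -410 (negative ⇒ clockwise traversal).

-410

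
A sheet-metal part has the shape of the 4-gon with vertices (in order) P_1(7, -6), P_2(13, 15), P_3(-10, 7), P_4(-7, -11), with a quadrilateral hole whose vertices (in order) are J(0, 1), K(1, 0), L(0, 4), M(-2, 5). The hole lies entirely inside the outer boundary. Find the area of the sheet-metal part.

346.5

Outer boundary:
Cross-terms: 183, 241, 159, 119  ⇒  Σ = 702
Area = |Σ|/2 = 351.
Hole:
Cross-terms: -1, 4, 8, -2  ⇒  Σ = 9
Area = |Σ|/2 = 4.5.
Net area = 351 − 4.5 = 346.5.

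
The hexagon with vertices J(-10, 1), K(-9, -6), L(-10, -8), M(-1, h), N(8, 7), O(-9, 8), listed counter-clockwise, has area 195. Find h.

-7

Write out the shoelace sum; only the two edges meeting at M involve h:
2·Area = [((-10)·h − (-1)·(-8)) + ((-1)·7 − 8·h)] + 279
       = -18·h + 264 = 390
⇒ h = -7.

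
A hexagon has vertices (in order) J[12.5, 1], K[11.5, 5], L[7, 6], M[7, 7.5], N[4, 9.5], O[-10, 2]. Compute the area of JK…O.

100

Apply Gauss's area formula: 2A = Σ (x_i·y_{i+1} − x_{i+1}·y_i), indices taken mod 6.
Cross-terms: 51, 34, 10.5, 36.5, 103, -35  ⇒  Σ = 200
Area = |Σ|/2 = 100.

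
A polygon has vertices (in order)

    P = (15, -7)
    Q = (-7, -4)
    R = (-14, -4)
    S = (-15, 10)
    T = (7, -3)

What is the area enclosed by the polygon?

Apply the shoelace (surveyor's) formula: 2A = Σ (x_i·y_{i+1} − x_{i+1}·y_i), indices taken mod 5.
Cross-terms: -109, -28, -200, -25, -4  ⇒  Σ = -366
Area = |Σ|/2 = 183.

183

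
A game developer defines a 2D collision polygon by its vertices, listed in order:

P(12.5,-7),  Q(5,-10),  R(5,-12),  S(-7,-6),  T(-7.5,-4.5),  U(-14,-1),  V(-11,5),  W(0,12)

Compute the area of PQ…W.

Σ = (-90) + (-10) + (-114) + (-13.5) + (-55.5) + (-81) + (-132) + (-150) = -646
Area = |Σ|/2 = 323.

323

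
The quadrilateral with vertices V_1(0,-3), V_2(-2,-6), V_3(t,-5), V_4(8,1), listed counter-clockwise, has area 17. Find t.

2

The doubled signed area Σ (x_i y_{i+1} − x_{i+1} y_i) is linear in t.
With t=0 it equals 20; the coefficient of t is 7 (from the two edges through V_3).
So 7·t + 20 = 2·17 = 34 ⇒ t = 2.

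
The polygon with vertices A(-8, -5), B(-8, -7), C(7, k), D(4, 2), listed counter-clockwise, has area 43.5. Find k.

-1

Write out the shoelace sum; only the two edges meeting at C involve k:
2·Area = [((-8)·k − 7·(-7)) + (7·2 − 4·k)] + 12
       = -12·k + 75 = 87
⇒ k = -1.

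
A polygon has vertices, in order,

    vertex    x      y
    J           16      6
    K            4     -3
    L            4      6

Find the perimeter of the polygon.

|JK| = √((-12)² + (-9)²) = √225 = 15
|KL| = √((0)² + (9)²) = √81 = 9
|LJ| = √((12)² + (0)²) = √144 = 12
Perimeter = 15 + 9 + 12 = 36.

36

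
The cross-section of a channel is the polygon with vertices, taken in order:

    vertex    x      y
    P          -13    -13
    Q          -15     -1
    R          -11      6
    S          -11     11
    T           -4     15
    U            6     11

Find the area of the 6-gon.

Cross-terms: -182, -101, -55, -121, -134, 65  ⇒  Σ = -528
Area = |Σ|/2 = 264.

264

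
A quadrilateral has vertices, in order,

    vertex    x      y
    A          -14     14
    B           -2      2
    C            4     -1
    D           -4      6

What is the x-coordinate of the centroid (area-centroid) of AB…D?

-86/21

Apply the shoelace formula. First the cross-terms c_i = x_i·y_{i+1} − x_{i+1}·y_i:
  0, -6, 20, 28  ⇒  2A = 42, A = 21.
Then Σ (x_i + x_{i+1})·c_i = -516, so x̄ = -516 / (6·21) = -86/21.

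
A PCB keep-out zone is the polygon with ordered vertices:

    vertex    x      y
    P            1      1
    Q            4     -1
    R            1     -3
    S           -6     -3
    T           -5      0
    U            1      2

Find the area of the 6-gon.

Cross-terms: -5, -11, -21, -15, -10, -1  ⇒  Σ = -63
Area = |Σ|/2 = 31.5.

31.5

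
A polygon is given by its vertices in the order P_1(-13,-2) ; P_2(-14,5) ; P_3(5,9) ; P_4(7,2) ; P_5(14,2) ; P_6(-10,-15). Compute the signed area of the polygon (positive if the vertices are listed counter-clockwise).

-338

Apply Gauss's area formula: 2A = Σ (x_i·y_{i+1} − x_{i+1}·y_i), indices taken mod 6.
P_1→P_2: (-13)(5) − (-14)(-2) = -93
P_2→P_3: (-14)(9) − (5)(5) = -151
P_3→P_4: (5)(2) − (7)(9) = -53
P_4→P_5: (7)(2) − (14)(2) = -14
P_5→P_6: (14)(-15) − (-10)(2) = -190
P_6→P_1: (-10)(-2) − (-13)(-15) = -175
Σ = -676
Signed area = Σ/2 = -338 (negative ⇒ clockwise traversal).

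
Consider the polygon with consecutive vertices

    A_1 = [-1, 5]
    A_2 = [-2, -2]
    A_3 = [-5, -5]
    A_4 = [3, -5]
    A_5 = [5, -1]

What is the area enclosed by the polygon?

Σ = (12) + (0) + (40) + (22) + (24) = 98
Area = |Σ|/2 = 49.

49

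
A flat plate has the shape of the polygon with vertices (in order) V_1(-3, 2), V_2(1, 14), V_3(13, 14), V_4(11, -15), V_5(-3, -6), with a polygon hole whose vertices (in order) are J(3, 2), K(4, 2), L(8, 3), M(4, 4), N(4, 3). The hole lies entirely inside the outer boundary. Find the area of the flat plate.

343.5

Outer boundary:
Cross-terms: -44, -168, -349, -111, -24  ⇒  Σ = -696
Area = |Σ|/2 = 348.
Hole:
Apply the surveyor's formula: 2A = Σ (x_i·y_{i+1} − x_{i+1}·y_i), indices taken mod 5.
Σ = (-2) + (-4) + (20) + (-4) + (-1) = 9
Area = |Σ|/2 = 4.5.
Net area = 348 − 4.5 = 343.5.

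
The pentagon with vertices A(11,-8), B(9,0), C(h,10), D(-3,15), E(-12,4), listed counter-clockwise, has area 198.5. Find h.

The doubled signed area Σ (x_i y_{i+1} − x_{i+1} y_i) is linear in h.
With h=0 it equals 412; the coefficient of h is 15 (from the two edges through C).
So 15·h + 412 = 2·198.5 = 397 ⇒ h = -1.

-1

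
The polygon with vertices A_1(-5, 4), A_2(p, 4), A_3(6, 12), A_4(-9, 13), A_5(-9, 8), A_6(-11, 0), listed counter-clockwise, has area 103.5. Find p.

-3

Write out the shoelace sum; only the two edges meeting at A_2 involve p:
2·Area = [((-5)·4 − p·4) + (p·12 − 6·4)] + 275
       = 8·p + 231 = 207
⇒ p = -3.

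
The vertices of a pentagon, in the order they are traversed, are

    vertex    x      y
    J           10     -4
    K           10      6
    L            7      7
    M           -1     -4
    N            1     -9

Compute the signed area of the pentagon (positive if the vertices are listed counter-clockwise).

103

Apply the surveyor's formula: 2A = Σ (x_i·y_{i+1} − x_{i+1}·y_i), indices taken mod 5.
Cross-terms: 100, 28, -21, 13, 86  ⇒  Σ = 206
Signed area = Σ/2 = 103 (positive ⇒ counter-clockwise traversal).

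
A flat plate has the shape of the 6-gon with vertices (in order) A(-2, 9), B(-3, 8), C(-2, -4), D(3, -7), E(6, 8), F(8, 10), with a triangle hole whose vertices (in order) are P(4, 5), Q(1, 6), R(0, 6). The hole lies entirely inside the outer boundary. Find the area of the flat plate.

Outer boundary:
Apply the shoelace (surveyor's) formula: 2A = Σ (x_i·y_{i+1} − x_{i+1}·y_i), indices taken mod 6.
A→B: (-2)(8) − (-3)(9) = 11
B→C: (-3)(-4) − (-2)(8) = 28
C→D: (-2)(-7) − (3)(-4) = 26
D→E: (3)(8) − (6)(-7) = 66
E→F: (6)(10) − (8)(8) = -4
F→A: (8)(9) − (-2)(10) = 92
Σ = 219
Area = |Σ|/2 = 109.5.
Hole:
Apply the shoelace (surveyor's) formula: 2A = Σ (x_i·y_{i+1} − x_{i+1}·y_i), indices taken mod 3.
P→Q: (4)(6) − (1)(5) = 19
Q→R: (1)(6) − (0)(6) = 6
R→P: (0)(5) − (4)(6) = -24
Σ = 1
Area = |Σ|/2 = 0.5.
Net area = 109.5 − 0.5 = 109.

109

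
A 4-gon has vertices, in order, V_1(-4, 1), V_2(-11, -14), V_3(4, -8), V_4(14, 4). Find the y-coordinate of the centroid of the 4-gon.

-163/41

Apply the surveyor's formula. First the cross-terms c_i = x_i·y_{i+1} − x_{i+1}·y_i:
  67, 144, 128, 30  ⇒  2A = 369, A = 184.5.
Then Σ (y_i + y_{i+1})·c_i = -4401, so ȳ = -4401 / (6·184.5) = -163/41.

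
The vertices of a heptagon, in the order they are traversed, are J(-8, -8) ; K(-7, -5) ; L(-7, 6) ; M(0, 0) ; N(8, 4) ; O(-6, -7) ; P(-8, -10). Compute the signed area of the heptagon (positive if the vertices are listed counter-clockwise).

-68.5

Cross-terms: -16, -77, 0, 0, -32, 4, -16  ⇒  Σ = -137
Signed area = Σ/2 = -68.5 (negative ⇒ clockwise traversal).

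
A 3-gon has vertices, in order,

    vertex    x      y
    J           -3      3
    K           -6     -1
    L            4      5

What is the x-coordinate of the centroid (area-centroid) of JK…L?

Apply the shoelace formula. First the cross-terms c_i = x_i·y_{i+1} − x_{i+1}·y_i:
  21, -26, 27  ⇒  2A = 22, A = 11.
Then Σ (x_i + x_{i+1})·c_i = -110, so x̄ = -110 / (6·11) = -5/3.

-5/3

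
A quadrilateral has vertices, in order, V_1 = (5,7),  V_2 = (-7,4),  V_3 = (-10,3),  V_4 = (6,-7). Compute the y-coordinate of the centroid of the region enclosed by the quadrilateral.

Apply the shoelace (surveyor's) formula. First the cross-terms c_i = x_i·y_{i+1} − x_{i+1}·y_i:
  69, 19, 52, 77  ⇒  2A = 217, A = 108.5.
Then Σ (y_i + y_{i+1})·c_i = 684, so ȳ = 684 / (6·108.5) = 228/217.

228/217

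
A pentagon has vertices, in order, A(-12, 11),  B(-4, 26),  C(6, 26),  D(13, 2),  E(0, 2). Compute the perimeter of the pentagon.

|AB| = √((8)² + (15)²) = √289 = 17
|BC| = √((10)² + (0)²) = √100 = 10
|CD| = √((7)² + (-24)²) = √625 = 25
|DE| = √((-13)² + (0)²) = √169 = 13
|EA| = √((-12)² + (9)²) = √225 = 15
Perimeter = 17 + 10 + 25 + 13 + 15 = 80.

80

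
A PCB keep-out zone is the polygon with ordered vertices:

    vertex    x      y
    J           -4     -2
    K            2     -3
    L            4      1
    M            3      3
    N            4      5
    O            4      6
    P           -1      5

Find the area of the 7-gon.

Apply the shoelace formula: 2A = Σ (x_i·y_{i+1} − x_{i+1}·y_i), indices taken mod 7.
Σ = (16) + (14) + (9) + (3) + (4) + (26) + (22) = 94
Area = |Σ|/2 = 47.

47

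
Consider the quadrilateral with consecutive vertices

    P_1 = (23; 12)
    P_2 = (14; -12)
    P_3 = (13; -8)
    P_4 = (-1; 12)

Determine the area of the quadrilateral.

P_1→P_2: (23)(-12) − (14)(12) = -444
P_2→P_3: (14)(-8) − (13)(-12) = 44
P_3→P_4: (13)(12) − (-1)(-8) = 148
P_4→P_1: (-1)(12) − (23)(12) = -288
Σ = -540
Area = |Σ|/2 = 270.

270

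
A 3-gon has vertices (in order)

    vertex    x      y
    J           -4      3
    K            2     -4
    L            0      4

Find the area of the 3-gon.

Cross-terms: 10, 8, 16  ⇒  Σ = 34
Area = |Σ|/2 = 17.

17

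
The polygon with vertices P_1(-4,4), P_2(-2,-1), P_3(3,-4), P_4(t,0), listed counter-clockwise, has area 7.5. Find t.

Write out the shoelace sum; only the two edges meeting at P_4 involve t:
2·Area = [(3·0 − t·(-4)) + (t·4 − (-4)·0)] + 23
       = 8·t + 23 = 15
⇒ t = -1.

-1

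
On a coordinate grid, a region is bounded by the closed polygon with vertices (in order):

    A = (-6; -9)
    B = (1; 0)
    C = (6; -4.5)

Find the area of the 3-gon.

A→B: (-6)(0) − (1)(-9) = 9
B→C: (1)(-4.5) − (6)(0) = -4.5
C→A: (6)(-9) − (-6)(-4.5) = -81
Σ = -76.5
Area = |Σ|/2 = 38.25.

38.25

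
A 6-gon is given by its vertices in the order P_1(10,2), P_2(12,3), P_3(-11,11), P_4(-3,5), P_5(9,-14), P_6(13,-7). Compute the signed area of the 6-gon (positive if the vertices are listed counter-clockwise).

180.5

Apply the shoelace formula: 2A = Σ (x_i·y_{i+1} − x_{i+1}·y_i), indices taken mod 6.
Σ = (6) + (165) + (-22) + (-3) + (119) + (96) = 361
Signed area = Σ/2 = 180.5 (positive ⇒ counter-clockwise traversal).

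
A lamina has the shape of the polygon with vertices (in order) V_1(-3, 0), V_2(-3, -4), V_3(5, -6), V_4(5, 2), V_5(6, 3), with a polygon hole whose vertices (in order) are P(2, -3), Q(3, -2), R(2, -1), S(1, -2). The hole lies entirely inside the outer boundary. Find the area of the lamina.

Outer boundary:
Σ = (12) + (38) + (40) + (3) + (9) = 102
Area = |Σ|/2 = 51.
Hole:
Apply the shoelace formula: 2A = Σ (x_i·y_{i+1} − x_{i+1}·y_i), indices taken mod 4.
Σ = (5) + (1) + (-3) + (1) = 4
Area = |Σ|/2 = 2.
Net area = 51 − 2 = 49.

49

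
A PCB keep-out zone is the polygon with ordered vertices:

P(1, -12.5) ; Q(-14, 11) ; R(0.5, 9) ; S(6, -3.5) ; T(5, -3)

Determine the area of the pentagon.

205.625

Apply the shoelace (surveyor's) formula: 2A = Σ (x_i·y_{i+1} − x_{i+1}·y_i), indices taken mod 5.
P→Q: (1)(11) − (-14)(-12.5) = -164
Q→R: (-14)(9) − (0.5)(11) = -131.5
R→S: (0.5)(-3.5) − (6)(9) = -55.75
S→T: (6)(-3) − (5)(-3.5) = -0.5
T→P: (5)(-12.5) − (1)(-3) = -59.5
Σ = -411.25
Area = |Σ|/2 = 205.625.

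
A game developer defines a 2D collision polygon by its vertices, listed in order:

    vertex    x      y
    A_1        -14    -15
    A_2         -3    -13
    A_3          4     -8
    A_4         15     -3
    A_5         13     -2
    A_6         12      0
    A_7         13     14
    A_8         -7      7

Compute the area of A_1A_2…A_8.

457

Cross-terms: 137, 76, 108, 9, 24, 168, 189, 203  ⇒  Σ = 914
Area = |Σ|/2 = 457.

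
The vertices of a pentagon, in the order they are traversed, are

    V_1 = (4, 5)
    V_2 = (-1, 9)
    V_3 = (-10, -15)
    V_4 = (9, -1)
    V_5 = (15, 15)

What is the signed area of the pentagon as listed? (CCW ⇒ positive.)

228

Apply the shoelace (surveyor's) formula: 2A = Σ (x_i·y_{i+1} − x_{i+1}·y_i), indices taken mod 5.
Σ = (41) + (105) + (145) + (150) + (15) = 456
Signed area = Σ/2 = 228 (positive ⇒ counter-clockwise traversal).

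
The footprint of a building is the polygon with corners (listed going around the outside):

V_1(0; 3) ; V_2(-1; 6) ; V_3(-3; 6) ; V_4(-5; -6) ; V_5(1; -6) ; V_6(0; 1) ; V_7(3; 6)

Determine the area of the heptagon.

53

Cross-terms: 3, 12, 48, 36, 1, -3, 9  ⇒  Σ = 106
Area = |Σ|/2 = 53.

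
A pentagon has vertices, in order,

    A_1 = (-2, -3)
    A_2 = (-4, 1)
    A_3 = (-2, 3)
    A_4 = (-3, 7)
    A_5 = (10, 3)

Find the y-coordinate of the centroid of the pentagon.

71/33

Apply the surveyor's formula. First the cross-terms c_i = x_i·y_{i+1} − x_{i+1}·y_i:
  -14, -10, -5, -79, -24  ⇒  2A = -132, A = -66.
Then Σ (y_i + y_{i+1})·c_i = -852, so ȳ = -852 / (6·(-66)) = 71/33.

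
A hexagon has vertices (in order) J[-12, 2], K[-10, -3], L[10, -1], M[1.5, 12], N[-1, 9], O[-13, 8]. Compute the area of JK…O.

211

Apply the shoelace formula: 2A = Σ (x_i·y_{i+1} − x_{i+1}·y_i), indices taken mod 6.
Σ = (56) + (40) + (121.5) + (25.5) + (109) + (70) = 422
Area = |Σ|/2 = 211.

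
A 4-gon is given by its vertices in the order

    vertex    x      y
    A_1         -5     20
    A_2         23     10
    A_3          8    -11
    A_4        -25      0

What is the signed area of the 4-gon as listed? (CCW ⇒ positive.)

-809

Σ = (-510) + (-333) + (-275) + (-500) = -1618
Signed area = Σ/2 = -809 (negative ⇒ clockwise traversal).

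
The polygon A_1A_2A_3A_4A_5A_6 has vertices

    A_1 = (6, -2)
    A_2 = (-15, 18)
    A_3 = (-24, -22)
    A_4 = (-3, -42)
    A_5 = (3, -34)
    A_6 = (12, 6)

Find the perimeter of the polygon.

|A_1A_2| = √((-21)² + (20)²) = √841 = 29
|A_2A_3| = √((-9)² + (-40)²) = √1681 = 41
|A_3A_4| = √((21)² + (-20)²) = √841 = 29
|A_4A_5| = √((6)² + (8)²) = √100 = 10
|A_5A_6| = √((9)² + (40)²) = √1681 = 41
|A_6A_1| = √((-6)² + (-8)²) = √100 = 10
Perimeter = 29 + 41 + 29 + 10 + 41 + 10 = 160.

160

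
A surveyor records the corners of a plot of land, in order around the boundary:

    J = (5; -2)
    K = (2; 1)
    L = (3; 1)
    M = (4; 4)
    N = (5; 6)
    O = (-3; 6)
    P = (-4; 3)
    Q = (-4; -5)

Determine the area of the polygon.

74

Apply the surveyor's formula: 2A = Σ (x_i·y_{i+1} − x_{i+1}·y_i), indices taken mod 8.
Cross-terms: 9, -1, 8, 4, 48, 15, 32, 33  ⇒  Σ = 148
Area = |Σ|/2 = 74.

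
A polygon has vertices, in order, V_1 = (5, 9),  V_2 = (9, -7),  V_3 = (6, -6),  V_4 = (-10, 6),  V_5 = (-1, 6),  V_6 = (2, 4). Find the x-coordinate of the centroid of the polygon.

143/84

Apply the shoelace (surveyor's) formula. First the cross-terms c_i = x_i·y_{i+1} − x_{i+1}·y_i:
  -116, -12, -24, -54, -16, -2  ⇒  2A = -224, A = -112.
Then Σ (x_i + x_{i+1})·c_i = -1144, so x̄ = -1144 / (6·(-112)) = 143/84.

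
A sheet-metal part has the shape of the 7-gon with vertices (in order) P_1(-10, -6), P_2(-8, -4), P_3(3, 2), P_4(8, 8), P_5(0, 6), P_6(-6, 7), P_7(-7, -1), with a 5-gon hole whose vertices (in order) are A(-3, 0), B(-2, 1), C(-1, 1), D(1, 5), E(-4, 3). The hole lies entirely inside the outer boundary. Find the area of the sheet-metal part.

72.5

Outer boundary:
Apply the shoelace (surveyor's) formula: 2A = Σ (x_i·y_{i+1} − x_{i+1}·y_i), indices taken mod 7.
P_1→P_2: (-10)(-4) − (-8)(-6) = -8
P_2→P_3: (-8)(2) − (3)(-4) = -4
P_3→P_4: (3)(8) − (8)(2) = 8
P_4→P_5: (8)(6) − (0)(8) = 48
P_5→P_6: (0)(7) − (-6)(6) = 36
P_6→P_7: (-6)(-1) − (-7)(7) = 55
P_7→P_1: (-7)(-6) − (-10)(-1) = 32
Σ = 167
Area = |Σ|/2 = 83.5.
Hole:
Apply Gauss's area formula: 2A = Σ (x_i·y_{i+1} − x_{i+1}·y_i), indices taken mod 5.
A→B: (-3)(1) − (-2)(0) = -3
B→C: (-2)(1) − (-1)(1) = -1
C→D: (-1)(5) − (1)(1) = -6
D→E: (1)(3) − (-4)(5) = 23
E→A: (-4)(0) − (-3)(3) = 9
Σ = 22
Area = |Σ|/2 = 11.
Net area = 83.5 − 11 = 72.5.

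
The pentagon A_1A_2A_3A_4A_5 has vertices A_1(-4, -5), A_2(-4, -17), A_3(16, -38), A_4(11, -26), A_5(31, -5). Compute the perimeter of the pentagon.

118

|A_1A_2| = √((0)² + (-12)²) = √144 = 12
|A_2A_3| = √((20)² + (-21)²) = √841 = 29
|A_3A_4| = √((-5)² + (12)²) = √169 = 13
|A_4A_5| = √((20)² + (21)²) = √841 = 29
|A_5A_1| = √((-35)² + (0)²) = √1225 = 35
Perimeter = 12 + 29 + 13 + 29 + 35 = 118.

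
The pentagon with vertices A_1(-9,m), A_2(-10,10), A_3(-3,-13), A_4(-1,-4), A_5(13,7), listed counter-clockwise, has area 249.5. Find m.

The doubled signed area Σ (x_i y_{i+1} − x_{i+1} y_i) is linear in m.
With m=0 it equals 177; the coefficient of m is 23 (from the two edges through A_1).
So 23·m + 177 = 2·249.5 = 499 ⇒ m = 14.

14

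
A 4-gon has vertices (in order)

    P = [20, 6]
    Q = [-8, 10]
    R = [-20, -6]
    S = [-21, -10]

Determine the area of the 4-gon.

Apply the surveyor's formula: 2A = Σ (x_i·y_{i+1} − x_{i+1}·y_i), indices taken mod 4.
P→Q: (20)(10) − (-8)(6) = 248
Q→R: (-8)(-6) − (-20)(10) = 248
R→S: (-20)(-10) − (-21)(-6) = 74
S→P: (-21)(6) − (20)(-10) = 74
Σ = 644
Area = |Σ|/2 = 322.

322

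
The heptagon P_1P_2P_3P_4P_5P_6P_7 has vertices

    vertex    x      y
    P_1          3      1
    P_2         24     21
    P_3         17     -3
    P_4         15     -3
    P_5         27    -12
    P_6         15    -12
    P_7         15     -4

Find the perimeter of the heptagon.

|P_1P_2| = √((21)² + (20)²) = √841 = 29
|P_2P_3| = √((-7)² + (-24)²) = √625 = 25
|P_3P_4| = √((-2)² + (0)²) = √4 = 2
|P_4P_5| = √((12)² + (-9)²) = √225 = 15
|P_5P_6| = √((-12)² + (0)²) = √144 = 12
|P_6P_7| = √((0)² + (8)²) = √64 = 8
|P_7P_1| = √((-12)² + (5)²) = √169 = 13
Perimeter = 29 + 25 + 2 + 15 + 12 + 8 + 13 = 104.

104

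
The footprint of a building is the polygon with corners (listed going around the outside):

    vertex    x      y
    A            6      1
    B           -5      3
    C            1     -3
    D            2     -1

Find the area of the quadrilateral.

24

Apply the surveyor's formula: 2A = Σ (x_i·y_{i+1} − x_{i+1}·y_i), indices taken mod 4.
Σ = (23) + (12) + (5) + (8) = 48
Area = |Σ|/2 = 24.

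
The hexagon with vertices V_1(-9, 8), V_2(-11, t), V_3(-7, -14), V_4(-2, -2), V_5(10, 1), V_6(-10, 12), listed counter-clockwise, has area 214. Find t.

The doubled signed area Σ (x_i y_{i+1} − x_{i+1} y_i) is linear in t.
With t=0 it equals 404; the coefficient of t is -2 (from the two edges through V_2).
So -2·t + 404 = 2·214 = 428 ⇒ t = -12.

-12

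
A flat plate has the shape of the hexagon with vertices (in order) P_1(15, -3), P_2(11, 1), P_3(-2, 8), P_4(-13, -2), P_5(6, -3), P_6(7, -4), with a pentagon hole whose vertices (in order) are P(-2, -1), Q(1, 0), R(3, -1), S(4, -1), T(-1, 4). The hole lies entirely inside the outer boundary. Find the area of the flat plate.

Outer boundary:
Apply the surveyor's formula: 2A = Σ (x_i·y_{i+1} − x_{i+1}·y_i), indices taken mod 6.
Cross-terms: 48, 90, 108, 51, -3, 39  ⇒  Σ = 333
Area = |Σ|/2 = 166.5.
Hole:
Σ = (1) + (-1) + (1) + (15) + (9) = 25
Area = |Σ|/2 = 12.5.
Net area = 166.5 − 12.5 = 154.

154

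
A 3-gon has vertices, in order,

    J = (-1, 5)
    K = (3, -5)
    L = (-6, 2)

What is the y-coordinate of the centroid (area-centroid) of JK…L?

2/3

Apply the shoelace formula. First the cross-terms c_i = x_i·y_{i+1} − x_{i+1}·y_i:
  -10, -24, -28  ⇒  2A = -62, A = -31.
Then Σ (y_i + y_{i+1})·c_i = -124, so ȳ = -124 / (6·(-31)) = 2/3.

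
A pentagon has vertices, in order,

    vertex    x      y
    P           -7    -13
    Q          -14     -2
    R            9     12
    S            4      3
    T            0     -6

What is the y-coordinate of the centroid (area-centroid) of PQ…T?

Apply Gauss's area formula. First the cross-terms c_i = x_i·y_{i+1} − x_{i+1}·y_i:
  -168, -150, -21, -24, -42  ⇒  2A = -405, A = -202.5.
Then Σ (y_i + y_{i+1})·c_i = 1575, so ȳ = 1575 / (6·(-202.5)) = -35/27.

-35/27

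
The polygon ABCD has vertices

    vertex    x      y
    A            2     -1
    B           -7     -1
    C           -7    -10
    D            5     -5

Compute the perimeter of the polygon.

36

|AB| = √((-9)² + (0)²) = √81 = 9
|BC| = √((0)² + (-9)²) = √81 = 9
|CD| = √((12)² + (5)²) = √169 = 13
|DA| = √((-3)² + (4)²) = √25 = 5
Perimeter = 9 + 9 + 13 + 5 = 36.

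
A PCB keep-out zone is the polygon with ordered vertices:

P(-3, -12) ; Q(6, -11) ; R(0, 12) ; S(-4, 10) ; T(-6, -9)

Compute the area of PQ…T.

Cross-terms: 105, 72, 48, 96, 45  ⇒  Σ = 366
Area = |Σ|/2 = 183.

183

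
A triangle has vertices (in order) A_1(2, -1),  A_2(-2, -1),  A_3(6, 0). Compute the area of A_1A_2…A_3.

Σ = (-4) + (6) + (-6) = -4
Area = |Σ|/2 = 2.

2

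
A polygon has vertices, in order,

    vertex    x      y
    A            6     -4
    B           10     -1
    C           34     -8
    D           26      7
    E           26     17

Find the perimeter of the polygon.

86

|AB| = √((4)² + (3)²) = √25 = 5
|BC| = √((24)² + (-7)²) = √625 = 25
|CD| = √((-8)² + (15)²) = √289 = 17
|DE| = √((0)² + (10)²) = √100 = 10
|EA| = √((-20)² + (-21)²) = √841 = 29
Perimeter = 5 + 25 + 17 + 10 + 29 = 86.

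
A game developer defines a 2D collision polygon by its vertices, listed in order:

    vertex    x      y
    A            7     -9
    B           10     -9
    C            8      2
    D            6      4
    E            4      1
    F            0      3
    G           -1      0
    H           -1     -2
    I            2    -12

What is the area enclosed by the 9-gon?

Apply Gauss's area formula: 2A = Σ (x_i·y_{i+1} − x_{i+1}·y_i), indices taken mod 9.
Σ = (27) + (92) + (20) + (-10) + (12) + (3) + (2) + (16) + (66) = 228
Area = |Σ|/2 = 114.

114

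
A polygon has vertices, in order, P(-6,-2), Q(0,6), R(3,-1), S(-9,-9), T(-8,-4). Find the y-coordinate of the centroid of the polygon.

Apply the shoelace (surveyor's) formula. First the cross-terms c_i = x_i·y_{i+1} − x_{i+1}·y_i:
  -36, -18, -36, -36, -8  ⇒  2A = -134, A = -67.
Then Σ (y_i + y_{i+1})·c_i = 642, so ȳ = 642 / (6·(-67)) = -107/67.

-107/67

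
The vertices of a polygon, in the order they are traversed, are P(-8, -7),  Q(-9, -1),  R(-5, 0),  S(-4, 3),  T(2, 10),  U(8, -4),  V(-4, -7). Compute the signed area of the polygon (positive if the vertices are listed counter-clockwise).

-154.5

Σ = (-55) + (-5) + (-15) + (-46) + (-88) + (-72) + (-28) = -309
Signed area = Σ/2 = -154.5 (negative ⇒ clockwise traversal).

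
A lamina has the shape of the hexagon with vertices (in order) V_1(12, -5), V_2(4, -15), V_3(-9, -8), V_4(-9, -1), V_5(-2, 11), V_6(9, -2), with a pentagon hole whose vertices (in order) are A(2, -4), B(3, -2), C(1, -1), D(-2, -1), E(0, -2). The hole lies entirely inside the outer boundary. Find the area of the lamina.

297.5

Outer boundary:
Apply the shoelace (surveyor's) formula: 2A = Σ (x_i·y_{i+1} − x_{i+1}·y_i), indices taken mod 6.
V_1→V_2: (12)(-15) − (4)(-5) = -160
V_2→V_3: (4)(-8) − (-9)(-15) = -167
V_3→V_4: (-9)(-1) − (-9)(-8) = -63
V_4→V_5: (-9)(11) − (-2)(-1) = -101
V_5→V_6: (-2)(-2) − (9)(11) = -95
V_6→V_1: (9)(-5) − (12)(-2) = -21
Σ = -607
Area = |Σ|/2 = 303.5.
Hole:
Apply Gauss's area formula: 2A = Σ (x_i·y_{i+1} − x_{i+1}·y_i), indices taken mod 5.
A→B: (2)(-2) − (3)(-4) = 8
B→C: (3)(-1) − (1)(-2) = -1
C→D: (1)(-1) − (-2)(-1) = -3
D→E: (-2)(-2) − (0)(-1) = 4
E→A: (0)(-4) − (2)(-2) = 4
Σ = 12
Area = |Σ|/2 = 6.
Net area = 303.5 − 6 = 297.5.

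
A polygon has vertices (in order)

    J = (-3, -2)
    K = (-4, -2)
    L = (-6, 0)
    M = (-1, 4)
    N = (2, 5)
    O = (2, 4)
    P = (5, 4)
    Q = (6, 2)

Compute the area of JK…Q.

42.5

Apply the shoelace formula: 2A = Σ (x_i·y_{i+1} − x_{i+1}·y_i), indices taken mod 8.
Cross-terms: -2, -12, -24, -13, -2, -12, -14, -6  ⇒  Σ = -85
Area = |Σ|/2 = 42.5.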